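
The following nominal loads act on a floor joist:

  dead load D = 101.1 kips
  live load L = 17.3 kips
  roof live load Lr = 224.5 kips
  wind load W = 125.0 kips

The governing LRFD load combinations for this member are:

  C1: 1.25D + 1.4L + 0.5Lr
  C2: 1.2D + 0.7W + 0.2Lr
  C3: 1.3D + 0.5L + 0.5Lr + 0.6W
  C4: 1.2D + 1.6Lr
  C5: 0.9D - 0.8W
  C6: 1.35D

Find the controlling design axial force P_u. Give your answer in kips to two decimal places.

C1: 1.25(101.1) + 1.4(17.3) + 0.5(224.5) = 126.38 + 24.22 + 112.25 = 262.85
C2: 1.2(101.1) + 0.7(125.0) + 0.2(224.5) = 121.32 + 87.50 + 44.90 = 253.72
C3: 1.3(101.1) + 0.5(17.3) + 0.5(224.5) + 0.6(125.0) = 131.43 + 8.65 + 112.25 + 75.00 = 327.33
C4: 1.2(101.1) + 1.6(224.5) = 121.32 + 359.20 = 480.52
C5: 0.9(101.1) - 0.8(125.0) = 90.99 - 100.00 = -9.01
C6: 1.35(101.1) = 136.49
Combination 4 governs: P_u = 480.52 kips.

480.52 kips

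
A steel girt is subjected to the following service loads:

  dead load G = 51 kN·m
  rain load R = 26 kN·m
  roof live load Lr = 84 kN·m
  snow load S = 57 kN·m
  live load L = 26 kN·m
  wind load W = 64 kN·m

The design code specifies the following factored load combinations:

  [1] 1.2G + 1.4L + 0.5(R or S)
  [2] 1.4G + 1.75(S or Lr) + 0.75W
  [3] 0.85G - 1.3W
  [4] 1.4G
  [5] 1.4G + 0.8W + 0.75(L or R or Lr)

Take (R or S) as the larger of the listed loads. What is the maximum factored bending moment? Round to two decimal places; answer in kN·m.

266.40 kN·m

(R or S) → S = 57 kN·m; (S or Lr) → Lr = 84 kN·m; (L or R or Lr) → Lr = 84 kN·m.
[1] 1.2(51) + 1.4(26) + 0.5(57) = 61.20 + 36.40 + 28.50 = 126.10
[2] 1.4(51) + 1.75(84) + 0.75(64) = 71.40 + 147.00 + 48.00 = 266.40
[3] 0.85(51) - 1.3(64) = 43.35 - 83.20 = -39.85
[4] 1.4(51) = 71.40
[5] 1.4(51) + 0.8(64) + 0.75(84) = 71.40 + 51.20 + 63.00 = 185.60
Combination 2 governs: M_u = 266.40 kN·m.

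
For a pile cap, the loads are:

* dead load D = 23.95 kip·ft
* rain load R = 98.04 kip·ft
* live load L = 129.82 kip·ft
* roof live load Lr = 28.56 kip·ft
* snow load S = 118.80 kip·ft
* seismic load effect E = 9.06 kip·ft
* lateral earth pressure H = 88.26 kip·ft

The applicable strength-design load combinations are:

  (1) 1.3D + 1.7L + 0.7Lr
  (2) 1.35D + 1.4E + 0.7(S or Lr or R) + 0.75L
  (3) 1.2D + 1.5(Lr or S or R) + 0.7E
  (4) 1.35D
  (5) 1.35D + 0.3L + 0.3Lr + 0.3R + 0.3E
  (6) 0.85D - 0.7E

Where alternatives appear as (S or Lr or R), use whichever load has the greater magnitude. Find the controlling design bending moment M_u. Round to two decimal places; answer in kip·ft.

(S or Lr or R) → S = 118.80 kip·ft; (Lr or S or R) → S = 118.80 kip·ft.
(1) 1.3(23.95) + 1.7(129.82) + 0.7(28.56) = 271.82
(2) 1.35(23.95) + 1.4(9.06) + 0.7(118.80) + 0.75(129.82) = 225.54
(3) 1.2(23.95) + 1.5(118.80) + 0.7(9.06) = 213.28
(4) 1.35(23.95) = 32.33
(5) 1.35(23.95) + 0.3(129.82) + 0.3(28.56) + 0.3(98.04) + 0.3(9.06) = 111.98
(6) 0.85(23.95) - 0.7(9.06) = 14.02
Maximum is from combination 1.

271.82 kip·ft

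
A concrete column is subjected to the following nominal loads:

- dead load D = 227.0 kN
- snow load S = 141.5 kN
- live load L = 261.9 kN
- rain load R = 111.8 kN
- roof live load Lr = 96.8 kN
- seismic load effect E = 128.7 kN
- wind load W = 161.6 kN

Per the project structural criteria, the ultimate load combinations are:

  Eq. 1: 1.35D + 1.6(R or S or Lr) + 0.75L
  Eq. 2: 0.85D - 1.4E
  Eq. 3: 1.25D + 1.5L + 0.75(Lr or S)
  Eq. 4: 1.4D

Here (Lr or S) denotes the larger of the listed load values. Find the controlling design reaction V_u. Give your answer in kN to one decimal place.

(R or S or Lr) → S = 141.5 kN; (Lr or S) → S = 141.5 kN.
Eq. 1: 1.35(227.0) + 1.6(141.5) + 0.75(261.9) = 306.5 + 226.4 + 196.4 = 729.3
Eq. 2: 0.85(227.0) - 1.4(128.7) = 193.0 - 180.2 = 12.8
Eq. 3: 1.25(227.0) + 1.5(261.9) + 0.75(141.5) = 782.7
Eq. 4: 1.4(227.0) = 317.8
Combination 3 governs: V_u = 782.7 kN.

782.7 kN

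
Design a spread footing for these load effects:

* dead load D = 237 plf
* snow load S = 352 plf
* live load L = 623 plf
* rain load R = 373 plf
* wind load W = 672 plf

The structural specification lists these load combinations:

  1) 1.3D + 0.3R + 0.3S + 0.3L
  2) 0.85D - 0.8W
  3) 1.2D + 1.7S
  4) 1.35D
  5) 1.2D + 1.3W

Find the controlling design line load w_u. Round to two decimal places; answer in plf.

1) 1.3(237) + 0.3(373) + 0.3(352) + 0.3(623) = 308.10 + 111.90 + 105.60 + 186.90 = 712.50
2) 0.85(237) - 0.8(672) = 201.45 - 537.60 = -336.15
3) 1.2(237) + 1.7(352) = 284.40 + 598.40 = 882.80
4) 1.35(237) = 319.95
5) 1.2(237) + 1.3(672) = 284.40 + 873.60 = 1158.00
Combination 5 governs: w_u = 1158.00 plf.

1158.00 plf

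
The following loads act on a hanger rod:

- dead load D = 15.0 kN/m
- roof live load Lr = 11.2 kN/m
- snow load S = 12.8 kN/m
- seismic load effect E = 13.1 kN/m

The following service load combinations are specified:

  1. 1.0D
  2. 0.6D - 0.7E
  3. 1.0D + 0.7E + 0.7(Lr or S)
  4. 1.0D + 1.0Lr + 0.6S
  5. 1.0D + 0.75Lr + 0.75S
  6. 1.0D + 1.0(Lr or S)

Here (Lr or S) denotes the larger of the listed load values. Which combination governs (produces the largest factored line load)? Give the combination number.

(Lr or S) → S = 12.8 kN/m.
1. 1.0(15.0) = 15.0
2. 0.6(15.0) - 0.7(13.1) = -0.2
3. 1.0(15.0) + 0.7(13.1) + 0.7(12.8) = 33.1
4. 1.0(15.0) + 1.0(11.2) + 0.6(12.8) = 33.9
5. 1.0(15.0) + 0.75(11.2) + 0.75(12.8) = 33.0
6. 1.0(15.0) + 1.0(12.8) = 27.8
The largest value is 33.9 kN/m from combination 4.

Combination 4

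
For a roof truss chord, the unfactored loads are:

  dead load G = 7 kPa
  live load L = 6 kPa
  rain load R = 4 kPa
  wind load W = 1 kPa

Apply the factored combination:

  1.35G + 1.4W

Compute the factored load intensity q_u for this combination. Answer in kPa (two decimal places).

10.85 kPa

1.35(7) + 1.4(1) = 10.85
q_u = 10.85 kPa.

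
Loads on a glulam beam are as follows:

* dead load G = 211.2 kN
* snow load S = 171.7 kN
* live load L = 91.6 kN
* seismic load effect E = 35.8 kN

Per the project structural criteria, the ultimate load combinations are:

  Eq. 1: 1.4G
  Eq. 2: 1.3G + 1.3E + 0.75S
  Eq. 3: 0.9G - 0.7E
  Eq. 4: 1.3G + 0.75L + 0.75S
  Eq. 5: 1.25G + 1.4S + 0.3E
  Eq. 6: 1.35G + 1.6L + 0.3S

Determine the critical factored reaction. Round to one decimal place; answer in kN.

Eq. 1: 1.4(211.2) = 295.7
Eq. 2: 1.3(211.2) + 1.3(35.8) + 0.75(171.7) = 274.6 + 46.5 + 128.8 = 449.9
Eq. 3: 0.9(211.2) - 0.7(35.8) = 190.1 - 25.1 = 165.0
Eq. 4: 1.3(211.2) + 0.75(91.6) + 0.75(171.7) = 472.0
Eq. 5: 1.25(211.2) + 1.4(171.7) + 0.3(35.8) = 264.0 + 240.4 + 10.7 = 515.1
Eq. 6: 1.35(211.2) + 1.6(91.6) + 0.3(171.7) = 285.1 + 146.6 + 51.5 = 483.2
Combination 5 governs: V_u = 515.1 kN.

515.1 kN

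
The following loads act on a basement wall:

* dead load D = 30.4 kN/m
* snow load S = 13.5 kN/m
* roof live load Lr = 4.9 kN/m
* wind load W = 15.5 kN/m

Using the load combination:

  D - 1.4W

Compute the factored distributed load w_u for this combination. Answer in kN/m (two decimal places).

1.0(30.4) - 1.4(15.5) = 30.40 - 21.70 = 8.70
w_u = 8.70 kN/m.

8.70 kN/m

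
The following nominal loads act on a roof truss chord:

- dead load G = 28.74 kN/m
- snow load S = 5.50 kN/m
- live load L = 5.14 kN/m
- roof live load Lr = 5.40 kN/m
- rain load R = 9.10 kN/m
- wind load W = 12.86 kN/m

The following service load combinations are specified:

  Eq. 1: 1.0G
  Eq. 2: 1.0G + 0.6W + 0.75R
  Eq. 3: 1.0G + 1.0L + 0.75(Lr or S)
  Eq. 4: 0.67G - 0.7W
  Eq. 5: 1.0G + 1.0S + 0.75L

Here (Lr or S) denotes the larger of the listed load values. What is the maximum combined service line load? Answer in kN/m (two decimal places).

(Lr or S) → S = 5.50 kN/m.
Eq. 1: 1.0(28.74) = 28.74
Eq. 2: 1.0(28.74) + 0.6(12.86) + 0.75(9.10) = 43.28
Eq. 3: 1.0(28.74) + 1.0(5.14) + 0.75(5.50) = 28.74 + 5.14 + 4.13 = 38.01
Eq. 4: 0.67(28.74) - 0.7(12.86) = 10.25
Eq. 5: 1.0(28.74) + 1.0(5.50) + 0.75(5.14) = 28.74 + 5.50 + 3.86 = 38.10
The controlling combination is 2, giving 43.28 kN/m.

43.28 kN/m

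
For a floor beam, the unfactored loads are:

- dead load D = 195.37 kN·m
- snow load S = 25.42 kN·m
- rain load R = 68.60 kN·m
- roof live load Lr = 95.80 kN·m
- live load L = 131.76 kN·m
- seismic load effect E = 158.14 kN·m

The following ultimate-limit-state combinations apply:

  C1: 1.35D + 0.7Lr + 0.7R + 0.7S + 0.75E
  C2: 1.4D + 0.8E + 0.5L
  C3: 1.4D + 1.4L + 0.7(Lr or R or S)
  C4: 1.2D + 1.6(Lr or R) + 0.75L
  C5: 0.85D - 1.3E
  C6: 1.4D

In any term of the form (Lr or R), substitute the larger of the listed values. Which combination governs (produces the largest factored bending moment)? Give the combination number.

Combination 3

(Lr or R or S) → Lr = 95.80 kN·m; (Lr or R) → Lr = 95.80 kN·m.
C1: 1.35(195.37) + 0.7(95.80) + 0.7(68.60) + 0.7(25.42) + 0.75(158.14) = 263.75 + 67.06 + 48.02 + 17.79 + 118.61 = 515.23
C2: 1.4(195.37) + 0.8(158.14) + 0.5(131.76) = 273.52 + 126.51 + 65.88 = 465.91
C3: 1.4(195.37) + 1.4(131.76) + 0.7(95.80) = 273.52 + 184.46 + 67.06 = 525.04
C4: 1.2(195.37) + 1.6(95.80) + 0.75(131.76) = 234.44 + 153.28 + 98.82 = 486.54
C5: 0.85(195.37) - 1.3(158.14) = 166.06 - 205.58 = -39.52
C6: 1.4(195.37) = 273.52
The largest value is 525.04 kN·m from combination 3.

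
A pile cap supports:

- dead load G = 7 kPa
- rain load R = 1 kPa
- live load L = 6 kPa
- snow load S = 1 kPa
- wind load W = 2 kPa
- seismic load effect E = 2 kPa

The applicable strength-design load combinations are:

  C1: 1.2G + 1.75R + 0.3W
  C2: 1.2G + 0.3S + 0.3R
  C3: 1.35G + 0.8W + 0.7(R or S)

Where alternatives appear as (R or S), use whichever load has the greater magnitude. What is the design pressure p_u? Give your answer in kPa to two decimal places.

(R or S) → R = 1 kPa.
C1: 1.2(7) + 1.75(1) + 0.3(2) = 10.75
C2: 1.2(7) + 0.3(1) + 0.3(1) = 9.00
C3: 1.35(7) + 0.8(2) + 0.7(1) = 11.75
Maximum is from combination 3.

11.75 kPa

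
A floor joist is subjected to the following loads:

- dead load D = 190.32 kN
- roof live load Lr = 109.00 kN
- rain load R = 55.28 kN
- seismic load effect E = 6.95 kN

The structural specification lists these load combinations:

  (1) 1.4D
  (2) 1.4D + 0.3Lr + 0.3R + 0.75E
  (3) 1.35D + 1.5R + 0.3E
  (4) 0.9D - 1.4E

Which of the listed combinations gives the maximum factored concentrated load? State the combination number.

Combination 3

(1) 1.4(190.32) = 266.45
(2) 1.4(190.32) + 0.3(109.00) + 0.3(55.28) + 0.75(6.95) = 266.45 + 32.70 + 16.58 + 5.21 = 320.94
(3) 1.35(190.32) + 1.5(55.28) + 0.3(6.95) = 256.93 + 82.92 + 2.09 = 341.94
(4) 0.9(190.32) - 1.4(6.95) = 171.29 - 9.73 = 161.56
The largest value is 341.94 kN from combination 3.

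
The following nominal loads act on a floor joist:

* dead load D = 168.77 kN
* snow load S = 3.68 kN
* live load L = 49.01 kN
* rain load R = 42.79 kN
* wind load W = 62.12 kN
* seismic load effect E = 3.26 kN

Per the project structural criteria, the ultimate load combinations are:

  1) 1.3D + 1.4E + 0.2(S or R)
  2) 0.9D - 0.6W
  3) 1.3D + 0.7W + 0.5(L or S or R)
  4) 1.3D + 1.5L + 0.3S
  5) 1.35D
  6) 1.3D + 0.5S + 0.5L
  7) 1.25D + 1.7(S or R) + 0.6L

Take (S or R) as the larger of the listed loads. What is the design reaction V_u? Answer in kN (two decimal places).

(S or R) → R = 42.79 kN; (L or S or R) → L = 49.01 kN.
1) 1.3(168.77) + 1.4(3.26) + 0.2(42.79) = 219.40 + 4.56 + 8.56 = 232.52
2) 0.9(168.77) - 0.6(62.12) = 151.89 - 37.27 = 114.62
3) 1.3(168.77) + 0.7(62.12) + 0.5(49.01) = 219.40 + 43.48 + 24.51 = 287.39
4) 1.3(168.77) + 1.5(49.01) + 0.3(3.68) = 219.40 + 73.52 + 1.10 = 294.02
5) 1.35(168.77) = 227.84
6) 1.3(168.77) + 0.5(3.68) + 0.5(49.01) = 219.40 + 1.84 + 24.51 = 245.75
7) 1.25(168.77) + 1.7(42.79) + 0.6(49.01) = 210.96 + 72.74 + 29.41 = 313.11
Maximum is from combination 7.

313.11 kN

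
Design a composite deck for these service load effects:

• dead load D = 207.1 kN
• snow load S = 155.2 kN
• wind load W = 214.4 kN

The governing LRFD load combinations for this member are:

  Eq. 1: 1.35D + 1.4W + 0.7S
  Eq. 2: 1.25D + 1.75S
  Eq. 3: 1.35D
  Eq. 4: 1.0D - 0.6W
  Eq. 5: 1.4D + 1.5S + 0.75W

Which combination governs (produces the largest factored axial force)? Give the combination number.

Combination 1

Eq. 1: 1.35(207.1) + 1.4(214.4) + 0.7(155.2) = 688.39
Eq. 2: 1.25(207.1) + 1.75(155.2) = 530.48
Eq. 3: 1.35(207.1) = 279.59
Eq. 4: 1.0(207.1) - 0.6(214.4) = 78.46
Eq. 5: 1.4(207.1) + 1.5(155.2) + 0.75(214.4) = 683.54
The largest value is 688.39 kN from combination 1.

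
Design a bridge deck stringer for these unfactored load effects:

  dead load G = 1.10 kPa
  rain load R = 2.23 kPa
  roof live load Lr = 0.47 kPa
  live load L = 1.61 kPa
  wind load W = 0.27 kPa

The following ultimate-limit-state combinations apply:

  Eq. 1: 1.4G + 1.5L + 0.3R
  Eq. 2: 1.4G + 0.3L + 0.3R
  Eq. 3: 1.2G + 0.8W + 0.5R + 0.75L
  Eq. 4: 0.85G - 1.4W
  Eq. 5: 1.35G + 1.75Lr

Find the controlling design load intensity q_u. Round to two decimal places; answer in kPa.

Eq. 1: 1.4(1.10) + 1.5(1.61) + 0.3(2.23) = 4.62
Eq. 2: 1.4(1.10) + 0.3(1.61) + 0.3(2.23) = 1.54 + 0.48 + 0.67 = 2.69
Eq. 3: 1.2(1.10) + 0.8(0.27) + 0.5(2.23) + 0.75(1.61) = 3.86
Eq. 4: 0.85(1.10) - 1.4(0.27) = 0.94 - 0.38 = 0.56
Eq. 5: 1.35(1.10) + 1.75(0.47) = 1.49 + 0.82 = 2.31
Combination 1 governs: q_u = 4.62 kPa.

4.62 kPa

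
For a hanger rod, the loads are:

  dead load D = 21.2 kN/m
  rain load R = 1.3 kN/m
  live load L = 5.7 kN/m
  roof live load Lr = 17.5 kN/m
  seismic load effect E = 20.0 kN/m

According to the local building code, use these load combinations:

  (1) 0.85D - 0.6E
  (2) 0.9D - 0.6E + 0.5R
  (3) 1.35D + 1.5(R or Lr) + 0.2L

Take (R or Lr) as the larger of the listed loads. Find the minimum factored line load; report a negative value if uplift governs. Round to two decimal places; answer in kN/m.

(R or Lr) → Lr = 17.5 kN/m.
(1) 0.85(21.2) - 0.6(20.0) = 6.02
(2) 0.9(21.2) - 0.6(20.0) + 0.5(1.3) = 7.73
(3) 1.35(21.2) + 1.5(17.5) + 0.2(5.7) = 56.01
Combination 1 gives the minimum: 6.02 kN/m.

6.02 kN/m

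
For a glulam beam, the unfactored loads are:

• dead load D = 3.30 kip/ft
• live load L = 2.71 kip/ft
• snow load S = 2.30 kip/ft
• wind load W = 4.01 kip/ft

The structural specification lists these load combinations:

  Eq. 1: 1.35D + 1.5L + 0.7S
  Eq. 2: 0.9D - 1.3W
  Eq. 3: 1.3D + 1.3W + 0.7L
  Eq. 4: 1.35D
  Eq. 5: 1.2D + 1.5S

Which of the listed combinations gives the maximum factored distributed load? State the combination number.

Eq. 1: 1.35(3.30) + 1.5(2.71) + 0.7(2.30) = 10.13
Eq. 2: 0.9(3.30) - 1.3(4.01) = -2.24
Eq. 3: 1.3(3.30) + 1.3(4.01) + 0.7(2.71) = 11.40
Eq. 4: 1.35(3.30) = 4.46
Eq. 5: 1.2(3.30) + 1.5(2.30) = 7.41
The largest value is 11.40 kip/ft from combination 3.

Combination 3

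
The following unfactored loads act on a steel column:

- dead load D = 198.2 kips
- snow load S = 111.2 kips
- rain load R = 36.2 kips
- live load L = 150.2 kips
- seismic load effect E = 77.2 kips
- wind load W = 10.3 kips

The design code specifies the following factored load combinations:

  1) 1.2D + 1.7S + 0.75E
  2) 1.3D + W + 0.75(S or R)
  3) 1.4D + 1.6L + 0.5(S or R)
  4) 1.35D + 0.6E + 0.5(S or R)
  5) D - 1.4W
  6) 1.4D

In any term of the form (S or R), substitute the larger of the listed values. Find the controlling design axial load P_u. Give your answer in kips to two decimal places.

(S or R) → S = 111.2 kips.
1) 1.2(198.2) + 1.7(111.2) + 0.75(77.2) = 237.84 + 189.04 + 57.90 = 484.78
2) 1.3(198.2) + 1.0(10.3) + 0.75(111.2) = 257.66 + 10.30 + 83.40 = 351.36
3) 1.4(198.2) + 1.6(150.2) + 0.5(111.2) = 277.48 + 240.32 + 55.60 = 573.40
4) 1.35(198.2) + 0.6(77.2) + 0.5(111.2) = 267.57 + 46.32 + 55.60 = 369.49
5) 1.0(198.2) - 1.4(10.3) = 198.20 - 14.42 = 183.78
6) 1.4(198.2) = 277.48
Combination 3 governs: P_u = 573.40 kips.

573.40 kips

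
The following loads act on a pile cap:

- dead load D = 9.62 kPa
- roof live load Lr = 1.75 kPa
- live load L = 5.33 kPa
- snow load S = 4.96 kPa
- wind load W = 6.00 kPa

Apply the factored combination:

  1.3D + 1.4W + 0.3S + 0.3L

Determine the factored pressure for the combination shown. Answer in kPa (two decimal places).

23.99 kPa

1.3(9.62) + 1.4(6.00) + 0.3(4.96) + 0.3(5.33) = 23.99
p_u = 23.99 kPa.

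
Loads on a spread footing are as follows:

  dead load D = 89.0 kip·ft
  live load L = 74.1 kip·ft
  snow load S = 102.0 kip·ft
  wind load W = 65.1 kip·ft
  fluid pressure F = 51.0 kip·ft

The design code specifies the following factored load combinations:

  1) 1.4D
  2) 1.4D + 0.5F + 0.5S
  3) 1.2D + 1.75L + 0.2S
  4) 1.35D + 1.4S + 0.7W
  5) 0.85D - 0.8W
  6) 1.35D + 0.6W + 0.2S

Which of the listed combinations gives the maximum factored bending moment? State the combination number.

Combination 4

1) 1.4(89.0) = 124.60
2) 1.4(89.0) + 0.5(51.0) + 0.5(102.0) = 124.60 + 25.50 + 51.00 = 201.10
3) 1.2(89.0) + 1.75(74.1) + 0.2(102.0) = 106.80 + 129.68 + 20.40 = 256.88
4) 1.35(89.0) + 1.4(102.0) + 0.7(65.1) = 120.15 + 142.80 + 45.57 = 308.52
5) 0.85(89.0) - 0.8(65.1) = 75.65 - 52.08 = 23.57
6) 1.35(89.0) + 0.6(65.1) + 0.2(102.0) = 120.15 + 39.06 + 20.40 = 179.61
The largest value is 308.52 kip·ft from combination 4.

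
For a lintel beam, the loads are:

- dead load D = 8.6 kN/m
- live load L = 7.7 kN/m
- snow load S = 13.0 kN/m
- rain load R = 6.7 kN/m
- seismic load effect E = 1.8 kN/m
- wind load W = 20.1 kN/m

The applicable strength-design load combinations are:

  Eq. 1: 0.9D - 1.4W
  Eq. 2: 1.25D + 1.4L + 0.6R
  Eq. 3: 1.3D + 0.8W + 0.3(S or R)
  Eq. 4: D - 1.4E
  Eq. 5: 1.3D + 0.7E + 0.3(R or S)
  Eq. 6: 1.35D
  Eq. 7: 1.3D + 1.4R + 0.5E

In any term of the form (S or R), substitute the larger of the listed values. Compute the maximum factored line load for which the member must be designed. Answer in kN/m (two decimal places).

(S or R) → S = 13.0 kN/m; (R or S) → S = 13.0 kN/m.
Eq. 1: 0.9(8.6) - 1.4(20.1) = -20.40
Eq. 2: 1.25(8.6) + 1.4(7.7) + 0.6(6.7) = 25.55
Eq. 3: 1.3(8.6) + 0.8(20.1) + 0.3(13.0) = 31.16
Eq. 4: 1.0(8.6) - 1.4(1.8) = 6.08
Eq. 5: 1.3(8.6) + 0.7(1.8) + 0.3(13.0) = 16.34
Eq. 6: 1.35(8.6) = 11.61
Eq. 7: 1.3(8.6) + 1.4(6.7) + 0.5(1.8) = 21.46
Maximum is from combination 3.

31.16 kN/m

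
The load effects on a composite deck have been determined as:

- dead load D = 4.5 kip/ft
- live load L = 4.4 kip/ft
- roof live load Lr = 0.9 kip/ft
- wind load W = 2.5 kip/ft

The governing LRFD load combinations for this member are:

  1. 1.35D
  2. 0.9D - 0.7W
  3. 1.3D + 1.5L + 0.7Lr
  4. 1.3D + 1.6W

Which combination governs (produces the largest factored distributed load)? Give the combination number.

Combination 3

1. 1.35(4.5) = 6.08
2. 0.9(4.5) - 0.7(2.5) = 4.05 - 1.75 = 2.30
3. 1.3(4.5) + 1.5(4.4) + 0.7(0.9) = 5.85 + 6.60 + 0.63 = 13.08
4. 1.3(4.5) + 1.6(2.5) = 5.85 + 4.00 = 9.85
The largest value is 13.08 kip/ft from combination 3.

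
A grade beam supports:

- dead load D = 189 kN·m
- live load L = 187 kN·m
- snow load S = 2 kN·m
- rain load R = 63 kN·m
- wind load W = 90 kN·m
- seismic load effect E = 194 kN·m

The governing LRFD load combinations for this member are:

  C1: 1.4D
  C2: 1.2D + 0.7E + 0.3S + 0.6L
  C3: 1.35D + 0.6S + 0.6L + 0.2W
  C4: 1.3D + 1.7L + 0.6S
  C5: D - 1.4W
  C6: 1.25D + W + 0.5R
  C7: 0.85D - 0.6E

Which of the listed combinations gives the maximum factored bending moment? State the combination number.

Combination 4

C1: 1.4(189) = 264.6
C2: 1.2(189) + 0.7(194) + 0.3(2) + 0.6(187) = 226.8 + 135.8 + 0.6 + 112.2 = 475.4
C3: 1.35(189) + 0.6(2) + 0.6(187) + 0.2(90) = 255.2 + 1.2 + 112.2 + 18.0 = 386.6
C4: 1.3(189) + 1.7(187) + 0.6(2) = 245.7 + 317.9 + 1.2 = 564.8
C5: 1.0(189) - 1.4(90) = 189.0 - 126.0 = 63.0
C6: 1.25(189) + 1.0(90) + 0.5(63) = 236.3 + 90.0 + 31.5 = 357.8
C7: 0.85(189) - 0.6(194) = 160.7 - 116.4 = 44.3
The largest value is 564.8 kN·m from combination 4.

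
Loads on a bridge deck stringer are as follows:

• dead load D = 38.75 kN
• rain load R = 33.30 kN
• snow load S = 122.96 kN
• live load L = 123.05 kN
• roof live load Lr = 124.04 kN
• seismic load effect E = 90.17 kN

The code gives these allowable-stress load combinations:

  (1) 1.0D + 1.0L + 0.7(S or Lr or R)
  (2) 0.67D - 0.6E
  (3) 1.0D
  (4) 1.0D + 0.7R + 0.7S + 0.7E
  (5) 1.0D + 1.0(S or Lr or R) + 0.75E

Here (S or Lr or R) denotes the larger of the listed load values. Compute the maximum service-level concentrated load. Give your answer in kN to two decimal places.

(S or Lr or R) → Lr = 124.04 kN.
(1) 1.0(38.75) + 1.0(123.05) + 0.7(124.04) = 38.75 + 123.05 + 86.83 = 248.63
(2) 0.67(38.75) - 0.6(90.17) = 25.96 - 54.10 = -28.14
(3) 1.0(38.75) = 38.75
(4) 1.0(38.75) + 0.7(33.30) + 0.7(122.96) + 0.7(90.17) = 38.75 + 23.31 + 86.07 + 63.12 = 211.25
(5) 1.0(38.75) + 1.0(124.04) + 0.75(90.17) = 38.75 + 124.04 + 67.63 = 230.42
Maximum is from combination 1.

248.63 kN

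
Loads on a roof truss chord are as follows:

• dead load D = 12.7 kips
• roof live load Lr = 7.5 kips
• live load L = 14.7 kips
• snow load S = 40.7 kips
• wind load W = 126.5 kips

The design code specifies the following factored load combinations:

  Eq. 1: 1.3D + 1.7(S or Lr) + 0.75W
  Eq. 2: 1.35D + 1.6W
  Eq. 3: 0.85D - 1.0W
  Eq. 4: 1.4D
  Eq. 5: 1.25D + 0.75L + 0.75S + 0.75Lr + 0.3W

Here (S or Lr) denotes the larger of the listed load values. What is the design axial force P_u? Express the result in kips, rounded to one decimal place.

(S or Lr) → S = 40.7 kips.
Eq. 1: 1.3(12.7) + 1.7(40.7) + 0.75(126.5) = 16.5 + 69.2 + 94.9 = 180.6
Eq. 2: 1.35(12.7) + 1.6(126.5) = 17.1 + 202.4 = 219.5
Eq. 3: 0.85(12.7) - 1.0(126.5) = 10.8 - 126.5 = -115.7
Eq. 4: 1.4(12.7) = 17.8
Eq. 5: 1.25(12.7) + 0.75(14.7) + 0.75(40.7) + 0.75(7.5) + 0.3(126.5) = 15.9 + 11.0 + 30.5 + 5.6 + 38.0 = 101.0
Maximum is from combination 2.

219.5 kips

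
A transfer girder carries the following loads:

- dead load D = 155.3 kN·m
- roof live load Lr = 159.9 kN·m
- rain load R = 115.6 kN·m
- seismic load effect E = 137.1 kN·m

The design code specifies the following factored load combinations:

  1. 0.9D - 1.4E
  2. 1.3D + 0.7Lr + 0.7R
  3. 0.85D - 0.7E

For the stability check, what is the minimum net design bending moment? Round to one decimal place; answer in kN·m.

1. 0.9(155.3) - 1.4(137.1) = -52.2
2. 1.3(155.3) + 0.7(159.9) + 0.7(115.6) = 201.9 + 111.9 + 80.9 = 394.7
3. 0.85(155.3) - 0.7(137.1) = 132.0 - 96.0 = 36.0
Combination 1 gives the minimum: -52.2 kN·m.

-52.2 kN·m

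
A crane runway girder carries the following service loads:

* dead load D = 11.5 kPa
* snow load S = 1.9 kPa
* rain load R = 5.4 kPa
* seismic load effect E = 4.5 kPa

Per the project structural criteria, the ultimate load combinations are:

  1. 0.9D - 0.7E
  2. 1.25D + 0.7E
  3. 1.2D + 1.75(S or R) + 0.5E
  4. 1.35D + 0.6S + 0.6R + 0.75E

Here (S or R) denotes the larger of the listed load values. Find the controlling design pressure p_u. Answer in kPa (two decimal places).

(S or R) → R = 5.4 kPa.
1. 0.9(11.5) - 0.7(4.5) = 10.35 - 3.15 = 7.20
2. 1.25(11.5) + 0.7(4.5) = 14.38 + 3.15 = 17.53
3. 1.2(11.5) + 1.75(5.4) + 0.5(4.5) = 13.80 + 9.45 + 2.25 = 25.50
4. 1.35(11.5) + 0.6(1.9) + 0.6(5.4) + 0.75(4.5) = 23.28
The controlling combination is 3, giving 25.50 kPa.

25.50 kPa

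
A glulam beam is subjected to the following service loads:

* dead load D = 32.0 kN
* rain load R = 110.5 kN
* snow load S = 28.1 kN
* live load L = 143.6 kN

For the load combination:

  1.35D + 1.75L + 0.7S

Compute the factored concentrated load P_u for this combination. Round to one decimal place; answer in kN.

314.2 kN

1.35(32.0) + 1.75(143.6) + 0.7(28.1) = 43.2 + 251.3 + 19.7 = 314.2
P_u = 314.2 kN.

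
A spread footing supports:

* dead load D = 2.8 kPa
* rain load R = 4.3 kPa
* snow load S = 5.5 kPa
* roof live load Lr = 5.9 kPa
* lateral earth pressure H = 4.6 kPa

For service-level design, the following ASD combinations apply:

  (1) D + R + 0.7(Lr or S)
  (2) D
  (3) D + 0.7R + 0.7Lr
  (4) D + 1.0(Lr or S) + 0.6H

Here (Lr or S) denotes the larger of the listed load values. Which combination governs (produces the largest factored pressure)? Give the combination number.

(Lr or S) → Lr = 5.9 kPa.
(1) 1.0(2.8) + 1.0(4.3) + 0.7(5.9) = 2.8 + 4.3 + 4.1 = 11.2
(2) 1.0(2.8) = 2.8
(3) 1.0(2.8) + 0.7(4.3) + 0.7(5.9) = 2.8 + 3.0 + 4.1 = 9.9
(4) 1.0(2.8) + 1.0(5.9) + 0.6(4.6) = 2.8 + 5.9 + 2.8 = 11.5
The largest value is 11.5 kPa from combination 4.

Combination 4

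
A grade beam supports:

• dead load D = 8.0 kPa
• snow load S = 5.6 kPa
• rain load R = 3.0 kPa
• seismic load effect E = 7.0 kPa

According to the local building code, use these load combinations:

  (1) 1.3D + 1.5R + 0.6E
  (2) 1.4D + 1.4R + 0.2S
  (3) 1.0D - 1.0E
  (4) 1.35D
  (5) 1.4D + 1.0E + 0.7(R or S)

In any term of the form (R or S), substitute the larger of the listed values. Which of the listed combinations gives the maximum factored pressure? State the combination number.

(R or S) → S = 5.6 kPa.
(1) 1.3(8.0) + 1.5(3.0) + 0.6(7.0) = 19.1
(2) 1.4(8.0) + 1.4(3.0) + 0.2(5.6) = 16.5
(3) 1.0(8.0) - 1.0(7.0) = 1.0
(4) 1.35(8.0) = 10.8
(5) 1.4(8.0) + 1.0(7.0) + 0.7(5.6) = 22.1
The largest value is 22.1 kPa from combination 5.

Combination 5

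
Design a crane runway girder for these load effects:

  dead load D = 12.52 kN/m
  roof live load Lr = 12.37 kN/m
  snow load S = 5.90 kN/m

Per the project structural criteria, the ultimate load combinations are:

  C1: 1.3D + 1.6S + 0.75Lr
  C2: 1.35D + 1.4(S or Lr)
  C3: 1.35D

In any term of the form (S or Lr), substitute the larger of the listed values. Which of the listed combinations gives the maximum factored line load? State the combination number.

(S or Lr) → Lr = 12.37 kN/m.
C1: 1.3(12.52) + 1.6(5.90) + 0.75(12.37) = 34.99
C2: 1.35(12.52) + 1.4(12.37) = 34.22
C3: 1.35(12.52) = 16.90
The largest value is 34.99 kN/m from combination 1.

Combination 1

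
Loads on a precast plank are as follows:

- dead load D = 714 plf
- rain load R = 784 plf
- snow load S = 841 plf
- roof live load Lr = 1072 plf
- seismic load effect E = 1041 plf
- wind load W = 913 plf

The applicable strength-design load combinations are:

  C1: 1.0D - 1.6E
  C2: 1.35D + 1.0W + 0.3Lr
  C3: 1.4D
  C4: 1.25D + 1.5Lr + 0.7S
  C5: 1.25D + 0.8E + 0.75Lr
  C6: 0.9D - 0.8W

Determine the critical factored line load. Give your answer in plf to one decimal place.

C1: 1.0(714) - 1.6(1041) = 714.0 - 1665.6 = -951.6
C2: 1.35(714) + 1.0(913) + 0.3(1072) = 963.9 + 913.0 + 321.6 = 2198.5
C3: 1.4(714) = 999.6
C4: 1.25(714) + 1.5(1072) + 0.7(841) = 892.5 + 1608.0 + 588.7 = 3089.2
C5: 1.25(714) + 0.8(1041) + 0.75(1072) = 892.5 + 832.8 + 804.0 = 2529.3
C6: 0.9(714) - 0.8(913) = 642.6 - 730.4 = -87.8
Combination 4 governs: w_u = 3089.2 plf.

3089.2 plf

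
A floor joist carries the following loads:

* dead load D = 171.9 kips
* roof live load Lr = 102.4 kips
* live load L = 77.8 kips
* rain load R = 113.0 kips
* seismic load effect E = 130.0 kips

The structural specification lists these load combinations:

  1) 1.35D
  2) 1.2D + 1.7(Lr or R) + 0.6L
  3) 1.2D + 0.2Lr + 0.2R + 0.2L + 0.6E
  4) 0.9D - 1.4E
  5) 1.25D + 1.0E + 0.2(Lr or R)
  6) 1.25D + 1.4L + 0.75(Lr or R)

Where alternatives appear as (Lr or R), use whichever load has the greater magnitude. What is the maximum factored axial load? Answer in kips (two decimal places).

445.06 kips

(Lr or R) → R = 113.0 kips.
1) 1.35(171.9) = 232.07
2) 1.2(171.9) + 1.7(113.0) + 0.6(77.8) = 206.28 + 192.10 + 46.68 = 445.06
3) 1.2(171.9) + 0.2(102.4) + 0.2(113.0) + 0.2(77.8) + 0.6(130.0) = 206.28 + 20.48 + 22.60 + 15.56 + 78.00 = 342.92
4) 0.9(171.9) - 1.4(130.0) = 154.71 - 182.00 = -27.29
5) 1.25(171.9) + 1.0(130.0) + 0.2(113.0) = 214.88 + 130.00 + 22.60 = 367.48
6) 1.25(171.9) + 1.4(77.8) + 0.75(113.0) = 214.88 + 108.92 + 84.75 = 408.55
Combination 2 governs: P_u = 445.06 kips.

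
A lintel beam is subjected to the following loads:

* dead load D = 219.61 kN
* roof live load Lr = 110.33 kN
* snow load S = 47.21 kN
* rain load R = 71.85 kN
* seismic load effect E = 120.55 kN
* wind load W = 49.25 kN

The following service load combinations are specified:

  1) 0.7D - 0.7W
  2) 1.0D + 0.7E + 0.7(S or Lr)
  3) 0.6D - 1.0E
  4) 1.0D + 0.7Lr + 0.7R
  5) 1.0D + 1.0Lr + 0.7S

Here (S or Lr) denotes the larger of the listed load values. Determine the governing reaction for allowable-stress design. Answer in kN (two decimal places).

(S or Lr) → Lr = 110.33 kN.
1) 0.7(219.61) - 0.7(49.25) = 119.25
2) 1.0(219.61) + 0.7(120.55) + 0.7(110.33) = 381.23
3) 0.6(219.61) - 1.0(120.55) = 11.22
4) 1.0(219.61) + 0.7(110.33) + 0.7(71.85) = 347.14
5) 1.0(219.61) + 1.0(110.33) + 0.7(47.21) = 362.99
Combination 2 governs: V = 381.23 kN.

381.23 kN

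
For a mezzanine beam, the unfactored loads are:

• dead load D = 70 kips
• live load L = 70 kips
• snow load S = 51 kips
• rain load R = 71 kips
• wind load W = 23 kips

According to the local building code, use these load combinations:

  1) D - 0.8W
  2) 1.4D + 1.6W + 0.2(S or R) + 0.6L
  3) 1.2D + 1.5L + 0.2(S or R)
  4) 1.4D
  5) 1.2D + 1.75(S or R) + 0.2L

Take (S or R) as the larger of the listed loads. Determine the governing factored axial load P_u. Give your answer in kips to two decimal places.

222.25 kips

(S or R) → R = 71 kips.
1) 1.0(70) - 0.8(23) = 70.00 - 18.40 = 51.60
2) 1.4(70) + 1.6(23) + 0.2(71) + 0.6(70) = 98.00 + 36.80 + 14.20 + 42.00 = 191.00
3) 1.2(70) + 1.5(70) + 0.2(71) = 84.00 + 105.00 + 14.20 = 203.20
4) 1.4(70) = 98.00
5) 1.2(70) + 1.75(71) + 0.2(70) = 84.00 + 124.25 + 14.00 = 222.25
Maximum is from combination 5.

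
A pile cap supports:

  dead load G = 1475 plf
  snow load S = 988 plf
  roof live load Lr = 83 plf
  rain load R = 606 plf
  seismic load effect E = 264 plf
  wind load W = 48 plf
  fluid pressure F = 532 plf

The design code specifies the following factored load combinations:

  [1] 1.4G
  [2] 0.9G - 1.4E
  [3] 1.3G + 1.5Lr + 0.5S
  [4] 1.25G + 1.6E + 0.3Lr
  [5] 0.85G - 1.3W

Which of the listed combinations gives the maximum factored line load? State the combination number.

[1] 1.4(1475) = 2065.00
[2] 0.9(1475) - 1.4(264) = 1327.50 - 369.60 = 957.90
[3] 1.3(1475) + 1.5(83) + 0.5(988) = 1917.50 + 124.50 + 494.00 = 2536.00
[4] 1.25(1475) + 1.6(264) + 0.3(83) = 1843.75 + 422.40 + 24.90 = 2291.05
[5] 0.85(1475) - 1.3(48) = 1253.75 - 62.40 = 1191.35
The largest value is 2536.00 plf from combination 3.

Combination 3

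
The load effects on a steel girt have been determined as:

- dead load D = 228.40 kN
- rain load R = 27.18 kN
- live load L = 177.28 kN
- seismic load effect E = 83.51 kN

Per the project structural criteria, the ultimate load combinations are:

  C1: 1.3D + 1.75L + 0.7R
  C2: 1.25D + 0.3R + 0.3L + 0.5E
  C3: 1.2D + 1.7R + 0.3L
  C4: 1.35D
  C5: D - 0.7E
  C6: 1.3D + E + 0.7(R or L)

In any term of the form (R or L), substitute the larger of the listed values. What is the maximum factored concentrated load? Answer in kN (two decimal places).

(R or L) → L = 177.28 kN.
C1: 1.3(228.40) + 1.75(177.28) + 0.7(27.18) = 626.19
C2: 1.25(228.40) + 0.3(27.18) + 0.3(177.28) + 0.5(83.51) = 388.59
C3: 1.2(228.40) + 1.7(27.18) + 0.3(177.28) = 373.47
C4: 1.35(228.40) = 308.34
C5: 1.0(228.40) - 0.7(83.51) = 169.94
C6: 1.3(228.40) + 1.0(83.51) + 0.7(177.28) = 504.53
Maximum is from combination 1.

626.19 kN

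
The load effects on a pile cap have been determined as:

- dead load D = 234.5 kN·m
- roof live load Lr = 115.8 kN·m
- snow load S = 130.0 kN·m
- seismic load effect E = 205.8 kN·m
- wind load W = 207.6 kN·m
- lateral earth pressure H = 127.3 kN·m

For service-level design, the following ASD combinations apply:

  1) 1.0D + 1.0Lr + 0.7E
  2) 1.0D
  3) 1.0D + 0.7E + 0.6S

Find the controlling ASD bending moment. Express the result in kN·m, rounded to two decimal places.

494.36 kN·m

1) 1.0(234.5) + 1.0(115.8) + 0.7(205.8) = 234.50 + 115.80 + 144.06 = 494.36
2) 1.0(234.5) = 234.50
3) 1.0(234.5) + 0.7(205.8) + 0.6(130.0) = 234.50 + 144.06 + 78.00 = 456.56
Maximum is from combination 1.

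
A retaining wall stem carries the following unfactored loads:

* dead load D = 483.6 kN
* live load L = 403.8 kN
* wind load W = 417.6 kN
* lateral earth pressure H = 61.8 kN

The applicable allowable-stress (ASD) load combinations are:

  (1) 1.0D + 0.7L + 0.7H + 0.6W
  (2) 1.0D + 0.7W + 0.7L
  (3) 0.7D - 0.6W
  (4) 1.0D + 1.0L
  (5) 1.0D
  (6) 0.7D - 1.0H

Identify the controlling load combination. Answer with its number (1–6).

(1) 1.0(483.6) + 0.7(403.8) + 0.7(61.8) + 0.6(417.6) = 483.60 + 282.66 + 43.26 + 250.56 = 1060.08
(2) 1.0(483.6) + 0.7(417.6) + 0.7(403.8) = 483.60 + 292.32 + 282.66 = 1058.58
(3) 0.7(483.6) - 0.6(417.6) = 338.52 - 250.56 = 87.96
(4) 1.0(483.6) + 1.0(403.8) = 483.60 + 403.80 = 887.40
(5) 1.0(483.6) = 483.60
(6) 0.7(483.6) - 1.0(61.8) = 338.52 - 61.80 = 276.72
The largest value is 1060.08 kN from combination 1.

Combination 1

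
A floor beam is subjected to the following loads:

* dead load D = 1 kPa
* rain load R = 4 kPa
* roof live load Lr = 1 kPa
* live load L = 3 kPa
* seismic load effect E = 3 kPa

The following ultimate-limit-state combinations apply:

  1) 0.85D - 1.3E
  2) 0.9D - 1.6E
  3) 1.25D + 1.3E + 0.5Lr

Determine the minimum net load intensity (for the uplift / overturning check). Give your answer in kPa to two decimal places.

-3.90 kPa

1) 0.85(1) - 1.3(3) = 0.85 - 3.90 = -3.05
2) 0.9(1) - 1.6(3) = 0.90 - 4.80 = -3.90
3) 1.25(1) + 1.3(3) + 0.5(1) = 1.25 + 3.90 + 0.50 = 5.65
Combination 2 gives the minimum: -3.90 kPa.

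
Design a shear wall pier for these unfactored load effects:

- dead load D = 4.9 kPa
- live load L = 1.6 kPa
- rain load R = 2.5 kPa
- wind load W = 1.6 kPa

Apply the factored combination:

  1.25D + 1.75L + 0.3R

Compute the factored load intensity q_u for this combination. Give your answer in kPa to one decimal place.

9.7 kPa

1.25(4.9) + 1.75(1.6) + 0.3(2.5) = 6.1 + 2.8 + 0.8 = 9.7
q_u = 9.7 kPa.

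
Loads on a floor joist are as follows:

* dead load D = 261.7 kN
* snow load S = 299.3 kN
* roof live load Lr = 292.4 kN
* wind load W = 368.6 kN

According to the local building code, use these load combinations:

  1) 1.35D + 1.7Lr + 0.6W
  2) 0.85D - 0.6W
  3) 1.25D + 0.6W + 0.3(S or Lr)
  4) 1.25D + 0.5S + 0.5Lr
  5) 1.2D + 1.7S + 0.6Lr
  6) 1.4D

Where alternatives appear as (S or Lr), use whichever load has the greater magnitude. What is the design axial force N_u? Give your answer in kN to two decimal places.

1071.54 kN

(S or Lr) → S = 299.3 kN.
1) 1.35(261.7) + 1.7(292.4) + 0.6(368.6) = 353.30 + 497.08 + 221.16 = 1071.54
2) 0.85(261.7) - 0.6(368.6) = 222.45 - 221.16 = 1.29
3) 1.25(261.7) + 0.6(368.6) + 0.3(299.3) = 327.13 + 221.16 + 89.79 = 638.08
4) 1.25(261.7) + 0.5(299.3) + 0.5(292.4) = 327.13 + 149.65 + 146.20 = 622.98
5) 1.2(261.7) + 1.7(299.3) + 0.6(292.4) = 314.04 + 508.81 + 175.44 = 998.29
6) 1.4(261.7) = 366.38
Maximum is from combination 1.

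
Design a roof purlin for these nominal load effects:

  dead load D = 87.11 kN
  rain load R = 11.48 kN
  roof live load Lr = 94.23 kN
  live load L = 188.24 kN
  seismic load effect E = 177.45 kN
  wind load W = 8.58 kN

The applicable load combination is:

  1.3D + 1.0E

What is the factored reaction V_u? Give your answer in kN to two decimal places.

290.69 kN

1.3(87.11) + 1.0(177.45) = 113.24 + 177.45 = 290.69
V_u = 290.69 kN.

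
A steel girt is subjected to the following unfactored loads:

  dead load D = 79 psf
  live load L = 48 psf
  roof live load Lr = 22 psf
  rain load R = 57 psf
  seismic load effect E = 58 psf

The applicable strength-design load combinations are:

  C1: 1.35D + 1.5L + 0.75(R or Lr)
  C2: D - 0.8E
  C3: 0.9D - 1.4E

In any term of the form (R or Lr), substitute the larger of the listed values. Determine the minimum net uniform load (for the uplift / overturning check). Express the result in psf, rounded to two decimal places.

-10.10 psf

(R or Lr) → R = 57 psf.
C1: 1.35(79) + 1.5(48) + 0.75(57) = 106.65 + 72.00 + 42.75 = 221.40
C2: 1.0(79) - 0.8(58) = 79.00 - 46.40 = 32.60
C3: 0.9(79) - 1.4(58) = 71.10 - 81.20 = -10.10
Combination 3 gives the minimum: -10.10 psf.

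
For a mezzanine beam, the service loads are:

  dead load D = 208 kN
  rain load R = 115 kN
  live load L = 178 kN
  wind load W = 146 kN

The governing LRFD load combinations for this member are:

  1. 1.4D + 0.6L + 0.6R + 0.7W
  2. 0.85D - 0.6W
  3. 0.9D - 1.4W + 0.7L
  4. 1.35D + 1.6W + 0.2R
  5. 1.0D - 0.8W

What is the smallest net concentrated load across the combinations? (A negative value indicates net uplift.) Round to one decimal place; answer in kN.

89.2 kN

1. 1.4(208) + 0.6(178) + 0.6(115) + 0.7(146) = 569.2
2. 0.85(208) - 0.6(146) = 89.2
3. 0.9(208) - 1.4(146) + 0.7(178) = 107.4
4. 1.35(208) + 1.6(146) + 0.2(115) = 537.4
5. 1.0(208) - 0.8(146) = 91.2
Combination 2 gives the minimum: 89.2 kN.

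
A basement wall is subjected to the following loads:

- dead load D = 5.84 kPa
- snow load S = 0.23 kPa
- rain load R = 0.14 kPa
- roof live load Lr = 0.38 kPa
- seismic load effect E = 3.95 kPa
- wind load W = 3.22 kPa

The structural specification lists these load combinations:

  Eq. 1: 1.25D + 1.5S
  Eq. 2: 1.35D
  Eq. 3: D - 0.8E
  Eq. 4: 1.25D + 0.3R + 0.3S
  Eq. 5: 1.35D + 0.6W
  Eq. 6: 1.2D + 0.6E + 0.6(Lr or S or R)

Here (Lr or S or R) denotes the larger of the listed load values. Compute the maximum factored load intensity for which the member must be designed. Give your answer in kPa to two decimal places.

(Lr or S or R) → Lr = 0.38 kPa.
Eq. 1: 1.25(5.84) + 1.5(0.23) = 7.30 + 0.35 = 7.65
Eq. 2: 1.35(5.84) = 7.88
Eq. 3: 1.0(5.84) - 0.8(3.95) = 5.84 - 3.16 = 2.68
Eq. 4: 1.25(5.84) + 0.3(0.14) + 0.3(0.23) = 7.30 + 0.04 + 0.07 = 7.41
Eq. 5: 1.35(5.84) + 0.6(3.22) = 9.82
Eq. 6: 1.2(5.84) + 0.6(3.95) + 0.6(0.38) = 7.01 + 2.37 + 0.23 = 9.61
Combination 5 governs: q_u = 9.82 kPa.

9.82 kPa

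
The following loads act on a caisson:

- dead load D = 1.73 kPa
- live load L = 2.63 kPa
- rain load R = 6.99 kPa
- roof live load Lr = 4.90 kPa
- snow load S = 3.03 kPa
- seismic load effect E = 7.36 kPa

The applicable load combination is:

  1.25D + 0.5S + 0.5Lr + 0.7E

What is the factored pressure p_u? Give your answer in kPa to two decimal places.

1.25(1.73) + 0.5(3.03) + 0.5(4.90) + 0.7(7.36) = 2.16 + 1.52 + 2.45 + 5.15 = 11.28
p_u = 11.28 kPa.

11.28 kPa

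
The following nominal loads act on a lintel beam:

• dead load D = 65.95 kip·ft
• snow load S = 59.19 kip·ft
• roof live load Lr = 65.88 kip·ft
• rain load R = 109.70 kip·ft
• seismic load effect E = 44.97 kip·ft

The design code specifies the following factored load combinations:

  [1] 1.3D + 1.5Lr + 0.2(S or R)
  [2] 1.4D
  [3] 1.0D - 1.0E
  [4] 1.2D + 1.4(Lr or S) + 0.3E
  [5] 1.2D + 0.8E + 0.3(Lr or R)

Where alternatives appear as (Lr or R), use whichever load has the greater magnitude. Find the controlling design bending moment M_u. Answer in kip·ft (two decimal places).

206.50 kip·ft

(S or R) → R = 109.70 kip·ft; (Lr or S) → Lr = 65.88 kip·ft; (Lr or R) → R = 109.70 kip·ft.
[1] 1.3(65.95) + 1.5(65.88) + 0.2(109.70) = 206.50
[2] 1.4(65.95) = 92.33
[3] 1.0(65.95) - 1.0(44.97) = 20.98
[4] 1.2(65.95) + 1.4(65.88) + 0.3(44.97) = 184.86
[5] 1.2(65.95) + 0.8(44.97) + 0.3(109.70) = 148.03
The controlling combination is 1, giving 206.50 kip·ft.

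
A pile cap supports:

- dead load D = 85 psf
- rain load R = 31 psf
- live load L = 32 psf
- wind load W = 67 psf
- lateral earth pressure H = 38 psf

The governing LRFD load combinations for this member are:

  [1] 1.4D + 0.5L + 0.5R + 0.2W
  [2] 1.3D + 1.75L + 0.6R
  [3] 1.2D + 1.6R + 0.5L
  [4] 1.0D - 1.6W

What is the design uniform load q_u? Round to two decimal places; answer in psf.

185.10 psf

[1] 1.4(85) + 0.5(32) + 0.5(31) + 0.2(67) = 163.90
[2] 1.3(85) + 1.75(32) + 0.6(31) = 185.10
[3] 1.2(85) + 1.6(31) + 0.5(32) = 167.60
[4] 1.0(85) - 1.6(67) = -22.20
The controlling combination is 2, giving 185.10 psf.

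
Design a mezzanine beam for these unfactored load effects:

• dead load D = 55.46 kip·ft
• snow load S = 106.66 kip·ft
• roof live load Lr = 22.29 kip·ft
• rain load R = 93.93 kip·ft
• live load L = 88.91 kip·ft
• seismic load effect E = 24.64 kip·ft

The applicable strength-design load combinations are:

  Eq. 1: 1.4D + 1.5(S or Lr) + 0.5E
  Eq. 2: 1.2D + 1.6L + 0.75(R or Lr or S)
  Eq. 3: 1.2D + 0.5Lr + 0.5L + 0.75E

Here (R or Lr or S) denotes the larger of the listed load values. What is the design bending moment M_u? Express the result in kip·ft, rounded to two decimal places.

(S or Lr) → S = 106.66 kip·ft; (R or Lr or S) → S = 106.66 kip·ft.
Eq. 1: 1.4(55.46) + 1.5(106.66) + 0.5(24.64) = 77.64 + 159.99 + 12.32 = 249.95
Eq. 2: 1.2(55.46) + 1.6(88.91) + 0.75(106.66) = 288.80
Eq. 3: 1.2(55.46) + 0.5(22.29) + 0.5(88.91) + 0.75(24.64) = 140.63
Combination 2 governs: M_u = 288.80 kip·ft.

288.80 kip·ft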